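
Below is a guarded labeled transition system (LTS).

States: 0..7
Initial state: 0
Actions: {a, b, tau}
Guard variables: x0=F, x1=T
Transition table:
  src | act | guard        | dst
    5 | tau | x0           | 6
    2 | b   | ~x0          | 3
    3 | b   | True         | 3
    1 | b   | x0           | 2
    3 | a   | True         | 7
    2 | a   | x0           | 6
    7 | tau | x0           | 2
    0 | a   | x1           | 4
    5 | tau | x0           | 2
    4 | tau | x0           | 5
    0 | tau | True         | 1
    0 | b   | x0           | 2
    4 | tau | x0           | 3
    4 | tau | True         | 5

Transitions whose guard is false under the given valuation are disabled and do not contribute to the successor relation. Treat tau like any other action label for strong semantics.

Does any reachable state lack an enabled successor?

Answer: DEADLOCK at state 1

Analysis:
Reach set: {0,1,4,5}
  0: a→4  tau→1  [2 out]
  1: ∅  [no exit]
  4: tau→5  [1 out]
  5: ∅  [no exit]
witness 1: tau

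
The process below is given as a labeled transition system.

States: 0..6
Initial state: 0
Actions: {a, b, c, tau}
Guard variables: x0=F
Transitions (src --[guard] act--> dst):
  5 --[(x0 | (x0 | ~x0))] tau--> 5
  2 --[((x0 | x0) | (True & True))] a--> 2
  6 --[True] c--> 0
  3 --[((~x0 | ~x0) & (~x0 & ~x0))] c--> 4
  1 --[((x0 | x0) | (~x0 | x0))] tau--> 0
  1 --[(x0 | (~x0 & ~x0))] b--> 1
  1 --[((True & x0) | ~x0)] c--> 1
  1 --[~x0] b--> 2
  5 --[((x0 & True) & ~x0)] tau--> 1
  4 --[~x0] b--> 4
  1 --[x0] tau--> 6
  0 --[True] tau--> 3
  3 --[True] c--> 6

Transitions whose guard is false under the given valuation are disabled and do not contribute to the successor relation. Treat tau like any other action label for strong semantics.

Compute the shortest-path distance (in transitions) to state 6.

Layered search for 6:
  L0 = {0}
  L1 = {3}
  L2 = {4,6}
6 enters at depth 2; path tau·c

Answer: 2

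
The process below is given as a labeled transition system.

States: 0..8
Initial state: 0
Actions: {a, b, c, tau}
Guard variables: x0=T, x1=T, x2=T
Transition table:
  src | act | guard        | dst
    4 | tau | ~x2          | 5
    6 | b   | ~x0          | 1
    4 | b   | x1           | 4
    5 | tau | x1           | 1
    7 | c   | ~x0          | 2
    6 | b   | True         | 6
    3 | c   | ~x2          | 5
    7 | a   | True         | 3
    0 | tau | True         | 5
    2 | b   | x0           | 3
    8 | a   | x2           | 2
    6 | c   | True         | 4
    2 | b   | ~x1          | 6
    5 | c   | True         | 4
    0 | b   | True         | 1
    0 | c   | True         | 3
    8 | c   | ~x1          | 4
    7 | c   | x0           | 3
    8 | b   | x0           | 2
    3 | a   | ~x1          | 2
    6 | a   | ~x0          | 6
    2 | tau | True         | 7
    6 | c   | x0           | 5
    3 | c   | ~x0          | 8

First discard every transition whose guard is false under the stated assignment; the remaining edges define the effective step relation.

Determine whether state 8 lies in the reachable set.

Answer: UNREACHABLE

Working:
15 transition(s) survive guard evaluation.
depth 0: {0}
depth 1: {1,3,5}  cumulative {0,1,3,5}
depth 2: {4}  cumulative {0,1,3,4,5}
Reach set: {0,1,3,4,5}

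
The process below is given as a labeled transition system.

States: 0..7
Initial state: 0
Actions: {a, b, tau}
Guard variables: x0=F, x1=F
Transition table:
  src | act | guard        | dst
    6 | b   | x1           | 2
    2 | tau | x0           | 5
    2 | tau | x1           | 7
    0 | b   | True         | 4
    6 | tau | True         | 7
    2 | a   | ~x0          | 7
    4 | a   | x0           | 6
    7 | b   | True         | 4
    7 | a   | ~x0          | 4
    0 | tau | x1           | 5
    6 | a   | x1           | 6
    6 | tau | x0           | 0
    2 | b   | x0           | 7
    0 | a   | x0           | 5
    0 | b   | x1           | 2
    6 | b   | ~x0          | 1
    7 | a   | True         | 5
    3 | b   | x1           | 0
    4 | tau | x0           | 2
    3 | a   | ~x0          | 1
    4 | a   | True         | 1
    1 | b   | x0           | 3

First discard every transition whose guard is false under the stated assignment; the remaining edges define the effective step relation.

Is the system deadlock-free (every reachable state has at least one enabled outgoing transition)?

Answer: DEADLOCK at state 1

Analysis:
Reach set: {0,1,4}
  0: b→4  [1 exit(s)]
  1: ∅  [no exit]
  4: a→1  [1 exit(s)]
trace reaching 1: b·a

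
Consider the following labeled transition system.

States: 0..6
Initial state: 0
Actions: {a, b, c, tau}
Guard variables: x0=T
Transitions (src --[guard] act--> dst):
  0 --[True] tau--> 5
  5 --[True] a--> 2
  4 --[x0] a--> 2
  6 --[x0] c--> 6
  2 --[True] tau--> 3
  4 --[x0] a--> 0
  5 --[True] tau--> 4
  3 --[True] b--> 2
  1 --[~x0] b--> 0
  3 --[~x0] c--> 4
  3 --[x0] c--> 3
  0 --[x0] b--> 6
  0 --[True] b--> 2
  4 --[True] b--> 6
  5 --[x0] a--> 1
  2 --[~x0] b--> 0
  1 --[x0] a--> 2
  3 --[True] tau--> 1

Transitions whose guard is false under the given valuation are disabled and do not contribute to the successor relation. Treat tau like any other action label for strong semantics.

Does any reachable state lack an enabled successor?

Reach set: {0,1,2,3,4,5,6}
  0: b→2  b→6  tau→5  [deg 3]
  1: a→2  [deg 1]
  2: tau→3  [deg 1]
  3: b→2  c→3  tau→1  [deg 3]
  4: a→0  a→2  b→6  [deg 3]
  5: a→1  a→2  tau→4  [deg 3]
  6: c→6  [deg 1]

Answer: DEADLOCK-FREE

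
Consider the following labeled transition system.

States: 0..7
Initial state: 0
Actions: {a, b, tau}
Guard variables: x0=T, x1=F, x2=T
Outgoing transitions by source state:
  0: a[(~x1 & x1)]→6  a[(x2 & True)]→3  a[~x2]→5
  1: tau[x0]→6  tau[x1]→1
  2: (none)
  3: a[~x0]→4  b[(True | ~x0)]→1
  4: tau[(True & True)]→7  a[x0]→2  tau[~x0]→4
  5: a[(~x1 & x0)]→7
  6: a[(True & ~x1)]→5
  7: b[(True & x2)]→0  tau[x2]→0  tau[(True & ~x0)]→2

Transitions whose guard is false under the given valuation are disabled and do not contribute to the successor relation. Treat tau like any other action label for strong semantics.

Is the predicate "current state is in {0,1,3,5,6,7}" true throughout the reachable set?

Answer: INVARIANT HOLDS

Working:
Allowed set {0,1,3,5,6,7}
Reach set: {0,1,3,5,6,7}
  0: ✓
  1: ✓
  3: ✓
  5: ✓
  6: ✓
  7: ✓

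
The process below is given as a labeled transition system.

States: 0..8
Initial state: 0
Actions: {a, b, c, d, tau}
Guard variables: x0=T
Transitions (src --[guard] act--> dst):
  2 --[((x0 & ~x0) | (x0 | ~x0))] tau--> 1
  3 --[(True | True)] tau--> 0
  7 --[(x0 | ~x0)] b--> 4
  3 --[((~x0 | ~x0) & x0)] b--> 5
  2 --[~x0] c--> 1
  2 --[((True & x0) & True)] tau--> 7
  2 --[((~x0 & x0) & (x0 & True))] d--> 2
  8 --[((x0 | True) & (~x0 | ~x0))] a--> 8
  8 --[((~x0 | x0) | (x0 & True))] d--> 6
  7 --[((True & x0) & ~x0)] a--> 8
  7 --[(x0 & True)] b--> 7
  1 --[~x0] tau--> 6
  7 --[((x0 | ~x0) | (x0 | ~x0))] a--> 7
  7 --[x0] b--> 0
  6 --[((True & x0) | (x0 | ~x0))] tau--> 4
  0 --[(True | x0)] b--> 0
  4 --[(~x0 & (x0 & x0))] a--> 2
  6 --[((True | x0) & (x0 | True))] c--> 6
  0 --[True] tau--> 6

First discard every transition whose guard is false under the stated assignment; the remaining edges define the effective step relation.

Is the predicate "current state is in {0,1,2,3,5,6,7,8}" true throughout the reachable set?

Answer: INVARIANT VIOLATED at state 4

Trace:
Allowed set {0,1,2,3,5,6,7,8}
R = {0,4,6}
  0: safe
  4: ✗ unsafe
  6: safe
counterexample path to 4: tau·tau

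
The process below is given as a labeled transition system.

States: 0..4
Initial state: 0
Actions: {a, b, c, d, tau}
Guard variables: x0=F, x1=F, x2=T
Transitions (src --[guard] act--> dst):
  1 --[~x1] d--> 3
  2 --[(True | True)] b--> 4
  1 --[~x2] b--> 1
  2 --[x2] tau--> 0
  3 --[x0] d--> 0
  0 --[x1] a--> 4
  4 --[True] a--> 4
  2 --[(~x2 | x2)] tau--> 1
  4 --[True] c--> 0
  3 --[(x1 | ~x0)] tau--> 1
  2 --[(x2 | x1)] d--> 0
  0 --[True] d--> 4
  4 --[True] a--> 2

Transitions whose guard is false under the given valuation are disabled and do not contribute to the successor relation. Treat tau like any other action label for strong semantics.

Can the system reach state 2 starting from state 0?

10 transition(s) survive guard evaluation.
L0 = {0}
L1 = {4}  now seen {0,4}
L2 = {2}  now seen {0,2,4}
L3 = {1}  now seen {0,1,2,4}
L4 = {3}  now seen {0,1,2,3,4}
R = {0,1,2,3,4}
trace reaching 2: d·a

Answer: REACHABLE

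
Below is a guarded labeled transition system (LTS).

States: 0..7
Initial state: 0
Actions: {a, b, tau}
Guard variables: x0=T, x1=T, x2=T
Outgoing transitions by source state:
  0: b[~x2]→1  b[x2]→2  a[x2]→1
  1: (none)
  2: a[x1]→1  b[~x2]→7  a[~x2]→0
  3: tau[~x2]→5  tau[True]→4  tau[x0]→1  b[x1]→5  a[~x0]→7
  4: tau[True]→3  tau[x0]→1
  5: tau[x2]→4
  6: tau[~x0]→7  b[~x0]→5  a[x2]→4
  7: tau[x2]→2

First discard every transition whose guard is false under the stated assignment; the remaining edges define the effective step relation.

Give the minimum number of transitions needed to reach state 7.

Answer: UNREACHABLE

Trace:
Layered search for 7:
  depth 0: {0}
  depth 1: {1,2}
7 never appears.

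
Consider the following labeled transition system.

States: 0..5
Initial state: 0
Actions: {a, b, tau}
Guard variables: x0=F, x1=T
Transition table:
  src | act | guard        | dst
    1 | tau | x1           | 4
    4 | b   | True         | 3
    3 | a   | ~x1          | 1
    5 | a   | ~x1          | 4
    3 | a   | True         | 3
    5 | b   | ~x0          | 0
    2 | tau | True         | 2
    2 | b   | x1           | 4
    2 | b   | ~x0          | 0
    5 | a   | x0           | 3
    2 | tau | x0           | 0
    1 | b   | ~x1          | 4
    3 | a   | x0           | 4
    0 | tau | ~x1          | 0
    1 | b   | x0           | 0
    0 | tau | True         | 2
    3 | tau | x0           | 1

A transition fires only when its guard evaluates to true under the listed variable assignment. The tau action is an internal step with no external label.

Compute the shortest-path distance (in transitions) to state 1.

Answer: UNREACHABLE

Working:
Breadth-first toward 1:
  Layer 0: {0}
  Layer 1: {2}
  Layer 2: {4}
  Layer 3: {3}
1 never appears.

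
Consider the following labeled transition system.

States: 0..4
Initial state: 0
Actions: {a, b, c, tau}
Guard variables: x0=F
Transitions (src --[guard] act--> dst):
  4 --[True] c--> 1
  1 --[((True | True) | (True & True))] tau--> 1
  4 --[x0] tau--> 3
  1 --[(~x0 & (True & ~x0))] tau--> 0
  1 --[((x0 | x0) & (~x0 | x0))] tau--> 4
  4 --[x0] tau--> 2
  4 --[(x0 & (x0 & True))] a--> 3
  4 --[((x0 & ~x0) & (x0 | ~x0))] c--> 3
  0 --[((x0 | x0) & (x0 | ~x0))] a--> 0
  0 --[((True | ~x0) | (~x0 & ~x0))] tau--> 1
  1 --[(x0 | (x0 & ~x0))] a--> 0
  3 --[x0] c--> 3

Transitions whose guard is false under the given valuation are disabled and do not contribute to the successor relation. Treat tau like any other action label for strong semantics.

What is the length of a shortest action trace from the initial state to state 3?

BFS to 3:
  depth 0: {0}
  depth 1: {1}
3 never appears.

Answer: UNREACHABLE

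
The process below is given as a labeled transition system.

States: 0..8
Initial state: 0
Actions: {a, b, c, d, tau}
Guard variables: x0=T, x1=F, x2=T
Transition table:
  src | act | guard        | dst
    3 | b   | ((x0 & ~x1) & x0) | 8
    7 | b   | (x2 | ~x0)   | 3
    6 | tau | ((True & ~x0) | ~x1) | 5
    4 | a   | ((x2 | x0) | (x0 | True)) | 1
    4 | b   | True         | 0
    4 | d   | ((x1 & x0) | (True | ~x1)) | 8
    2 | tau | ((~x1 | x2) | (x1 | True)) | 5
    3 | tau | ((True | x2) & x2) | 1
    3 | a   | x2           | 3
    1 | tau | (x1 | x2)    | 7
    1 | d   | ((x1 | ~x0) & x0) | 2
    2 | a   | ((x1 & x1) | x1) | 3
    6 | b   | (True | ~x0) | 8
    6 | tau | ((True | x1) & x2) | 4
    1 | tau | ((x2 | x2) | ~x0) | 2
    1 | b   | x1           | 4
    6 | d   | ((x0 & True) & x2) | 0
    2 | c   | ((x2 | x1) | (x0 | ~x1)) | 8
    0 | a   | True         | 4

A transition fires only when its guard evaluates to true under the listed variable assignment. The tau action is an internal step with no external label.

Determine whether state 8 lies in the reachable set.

Answer: REACHABLE

Analysis:
16 transition(s) survive guard evaluation.
depth 0: {0}
depth 1: {4}  now seen {0,4}
depth 2: {1,8}  now seen {0,1,4,8}
depth 3: {2,7}  now seen {0,1,2,4,7,8}
depth 4: {3,5}  now seen {0,1,2,3,4,5,7,8}
Reachable = {0,1,2,3,4,5,7,8}
witness 8: a·d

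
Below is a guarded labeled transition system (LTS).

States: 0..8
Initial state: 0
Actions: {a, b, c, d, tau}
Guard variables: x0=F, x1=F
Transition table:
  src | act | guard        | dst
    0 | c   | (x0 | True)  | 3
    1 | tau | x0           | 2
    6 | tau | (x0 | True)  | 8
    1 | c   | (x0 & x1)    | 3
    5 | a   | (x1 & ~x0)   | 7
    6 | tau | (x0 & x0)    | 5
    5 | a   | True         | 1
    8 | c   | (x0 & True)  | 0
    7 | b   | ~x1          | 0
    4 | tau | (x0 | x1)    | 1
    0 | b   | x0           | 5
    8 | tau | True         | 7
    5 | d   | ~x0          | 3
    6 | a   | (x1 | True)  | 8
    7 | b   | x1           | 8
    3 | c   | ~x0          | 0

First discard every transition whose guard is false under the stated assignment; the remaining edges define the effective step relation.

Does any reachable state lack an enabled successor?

R = {0,3}
  0: c→3  [deg 1]
  3: c→0  [deg 1]

Answer: DEADLOCK-FREE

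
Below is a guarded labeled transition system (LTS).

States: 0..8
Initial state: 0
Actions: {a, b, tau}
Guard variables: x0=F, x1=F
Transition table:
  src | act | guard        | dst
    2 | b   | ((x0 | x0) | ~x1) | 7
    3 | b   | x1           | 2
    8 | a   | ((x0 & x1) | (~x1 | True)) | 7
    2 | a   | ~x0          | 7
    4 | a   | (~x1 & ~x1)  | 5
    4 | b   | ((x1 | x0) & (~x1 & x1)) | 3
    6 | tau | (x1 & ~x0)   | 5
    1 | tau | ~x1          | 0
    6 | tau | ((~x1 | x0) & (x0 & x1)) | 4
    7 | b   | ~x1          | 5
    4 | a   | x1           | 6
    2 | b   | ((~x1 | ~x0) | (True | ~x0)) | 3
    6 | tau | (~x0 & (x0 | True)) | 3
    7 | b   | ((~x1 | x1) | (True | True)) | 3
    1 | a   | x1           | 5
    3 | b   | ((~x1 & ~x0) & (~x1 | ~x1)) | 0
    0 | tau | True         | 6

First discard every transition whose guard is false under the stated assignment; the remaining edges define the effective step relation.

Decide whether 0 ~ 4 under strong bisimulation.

Bisimulation quotient by refinement:
  round 0: {{0,1,2,3,4,5,6,7,8}}
  round 1: {{0,1,6},{2},{3,7},{4,8},{5}}
  round 2: {{0,1},{2},{3},{4},{5},{6},{7},{8}}
  round 3: {{0},{1},{2},{3},{4},{5},{6},{7},{8}}
9 equivalence class(es) (converged in 4)
0∈{0}, 4∈{4}

Answer: NOT BISIMILAR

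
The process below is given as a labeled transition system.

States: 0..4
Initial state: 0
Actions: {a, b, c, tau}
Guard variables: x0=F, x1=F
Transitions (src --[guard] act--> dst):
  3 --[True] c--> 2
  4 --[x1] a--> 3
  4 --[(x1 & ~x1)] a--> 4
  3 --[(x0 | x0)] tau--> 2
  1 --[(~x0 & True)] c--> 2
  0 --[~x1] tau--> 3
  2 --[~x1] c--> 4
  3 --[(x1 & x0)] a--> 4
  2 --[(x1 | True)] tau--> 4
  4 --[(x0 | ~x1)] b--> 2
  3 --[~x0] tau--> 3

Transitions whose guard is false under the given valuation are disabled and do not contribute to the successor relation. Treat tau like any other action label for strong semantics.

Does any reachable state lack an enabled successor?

Answer: DEADLOCK-FREE

Trace:
R = {0,2,3,4}
  0: tau→3  [1 out]
  2: c→4  tau→4  [2 out]
  3: c→2  tau→3  [2 out]
  4: b→2  [1 out]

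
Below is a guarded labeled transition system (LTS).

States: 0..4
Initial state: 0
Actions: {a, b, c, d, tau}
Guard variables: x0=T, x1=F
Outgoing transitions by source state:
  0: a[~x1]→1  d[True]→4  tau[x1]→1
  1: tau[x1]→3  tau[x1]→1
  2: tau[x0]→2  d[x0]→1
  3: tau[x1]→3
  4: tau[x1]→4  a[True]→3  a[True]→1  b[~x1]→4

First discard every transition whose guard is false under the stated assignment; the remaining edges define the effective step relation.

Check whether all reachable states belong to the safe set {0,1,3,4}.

Allowed set {0,1,3,4}
Reachable = {0,1,3,4}
  0: safe
  1: safe
  3: safe
  4: safe

Answer: INVARIANT HOLDS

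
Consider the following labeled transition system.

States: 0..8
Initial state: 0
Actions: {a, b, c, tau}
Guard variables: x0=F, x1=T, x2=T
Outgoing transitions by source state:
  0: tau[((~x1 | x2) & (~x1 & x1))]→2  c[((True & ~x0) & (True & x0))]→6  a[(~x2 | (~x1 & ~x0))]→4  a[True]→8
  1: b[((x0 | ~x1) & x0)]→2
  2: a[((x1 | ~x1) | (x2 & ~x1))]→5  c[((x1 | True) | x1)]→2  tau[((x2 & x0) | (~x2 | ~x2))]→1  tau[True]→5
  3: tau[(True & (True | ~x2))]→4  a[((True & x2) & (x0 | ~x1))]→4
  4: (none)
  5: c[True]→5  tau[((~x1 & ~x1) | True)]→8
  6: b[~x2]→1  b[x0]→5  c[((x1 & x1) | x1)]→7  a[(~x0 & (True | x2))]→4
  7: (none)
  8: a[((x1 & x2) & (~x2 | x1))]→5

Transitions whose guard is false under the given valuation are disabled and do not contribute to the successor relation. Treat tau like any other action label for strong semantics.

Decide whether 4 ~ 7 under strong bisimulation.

Bisimulation quotient by refinement:
  round 0: {{0,1,2,3,4,5,6,7,8}}
  round 1: {{0,8},{1,4,7},{2},{3},{5},{6}}
  round 2: {{0},{1,4,7},{2},{3},{5},{6},{8}}
stable after 3 split(s): 7 block(s)
[4]={1,4,7}  [7]={1,4,7}

Answer: BISIMILAR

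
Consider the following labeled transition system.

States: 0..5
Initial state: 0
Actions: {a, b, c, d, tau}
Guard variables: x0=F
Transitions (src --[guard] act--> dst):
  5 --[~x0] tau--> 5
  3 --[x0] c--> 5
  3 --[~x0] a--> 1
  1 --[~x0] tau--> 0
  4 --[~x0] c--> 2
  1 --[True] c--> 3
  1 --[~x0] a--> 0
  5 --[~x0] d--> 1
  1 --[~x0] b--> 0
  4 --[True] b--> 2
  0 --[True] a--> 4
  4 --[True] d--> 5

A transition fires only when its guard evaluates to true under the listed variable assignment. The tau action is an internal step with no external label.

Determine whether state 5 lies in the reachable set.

After dropping false guards: 11 live edges.
depth 0: {0}
depth 1: {4}  now seen {0,4}
depth 2: {2,5}  now seen {0,2,4,5}
depth 3: {1}  now seen {0,1,2,4,5}
depth 4: {3}  now seen {0,1,2,3,4,5}
R = {0,1,2,3,4,5}
Path to 5: a·d

Answer: REACHABLE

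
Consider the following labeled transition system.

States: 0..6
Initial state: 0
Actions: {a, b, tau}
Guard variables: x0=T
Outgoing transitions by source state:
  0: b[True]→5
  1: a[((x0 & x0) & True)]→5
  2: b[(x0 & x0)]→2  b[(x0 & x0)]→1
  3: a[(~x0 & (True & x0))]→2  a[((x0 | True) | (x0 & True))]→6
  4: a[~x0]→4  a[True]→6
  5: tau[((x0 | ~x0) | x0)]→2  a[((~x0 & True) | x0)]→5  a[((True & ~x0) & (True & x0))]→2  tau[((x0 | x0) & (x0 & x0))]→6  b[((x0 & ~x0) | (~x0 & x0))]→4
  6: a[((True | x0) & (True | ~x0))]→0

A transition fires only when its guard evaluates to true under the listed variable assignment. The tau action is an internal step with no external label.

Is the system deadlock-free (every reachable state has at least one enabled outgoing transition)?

R = {0,1,2,5,6}
  0: b→5  [1 out]
  1: a→5  [1 out]
  2: b→1  b→2  [2 out]
  5: a→5  tau→2  tau→6  [3 out]
  6: a→0  [1 out]

Answer: DEADLOCK-FREE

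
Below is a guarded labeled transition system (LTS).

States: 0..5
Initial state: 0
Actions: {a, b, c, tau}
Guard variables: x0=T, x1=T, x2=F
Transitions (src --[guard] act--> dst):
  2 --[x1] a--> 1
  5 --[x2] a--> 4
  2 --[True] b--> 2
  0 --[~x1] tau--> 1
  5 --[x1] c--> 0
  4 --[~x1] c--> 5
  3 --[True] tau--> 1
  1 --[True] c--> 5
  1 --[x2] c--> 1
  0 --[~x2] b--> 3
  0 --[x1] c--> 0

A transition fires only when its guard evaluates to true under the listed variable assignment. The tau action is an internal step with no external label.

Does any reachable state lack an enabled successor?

Answer: DEADLOCK-FREE

Trace:
Reachable = {0,1,3,5}
  0: b→3  c→0  [2 exit(s)]
  1: c→5  [1 exit(s)]
  3: tau→1  [1 exit(s)]
  5: c→0  [1 exit(s)]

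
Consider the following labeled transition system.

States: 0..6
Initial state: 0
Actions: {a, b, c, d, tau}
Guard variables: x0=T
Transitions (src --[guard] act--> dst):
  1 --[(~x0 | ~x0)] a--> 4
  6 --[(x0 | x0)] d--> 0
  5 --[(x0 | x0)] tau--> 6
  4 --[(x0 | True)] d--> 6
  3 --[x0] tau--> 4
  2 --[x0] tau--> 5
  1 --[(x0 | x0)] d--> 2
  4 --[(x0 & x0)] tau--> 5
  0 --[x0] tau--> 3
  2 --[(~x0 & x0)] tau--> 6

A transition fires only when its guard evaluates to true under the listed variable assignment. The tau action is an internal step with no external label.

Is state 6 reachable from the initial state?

Answer: REACHABLE

Analysis:
Guard filter leaves 8 enabled edge(s).
L0 = {0}
L1 = {3}  total {0,3}
L2 = {4}  total {0,3,4}
L3 = {5,6}  total {0,3,4,5,6}
Reachable = {0,3,4,5,6}
Path to 6: tau·tau·d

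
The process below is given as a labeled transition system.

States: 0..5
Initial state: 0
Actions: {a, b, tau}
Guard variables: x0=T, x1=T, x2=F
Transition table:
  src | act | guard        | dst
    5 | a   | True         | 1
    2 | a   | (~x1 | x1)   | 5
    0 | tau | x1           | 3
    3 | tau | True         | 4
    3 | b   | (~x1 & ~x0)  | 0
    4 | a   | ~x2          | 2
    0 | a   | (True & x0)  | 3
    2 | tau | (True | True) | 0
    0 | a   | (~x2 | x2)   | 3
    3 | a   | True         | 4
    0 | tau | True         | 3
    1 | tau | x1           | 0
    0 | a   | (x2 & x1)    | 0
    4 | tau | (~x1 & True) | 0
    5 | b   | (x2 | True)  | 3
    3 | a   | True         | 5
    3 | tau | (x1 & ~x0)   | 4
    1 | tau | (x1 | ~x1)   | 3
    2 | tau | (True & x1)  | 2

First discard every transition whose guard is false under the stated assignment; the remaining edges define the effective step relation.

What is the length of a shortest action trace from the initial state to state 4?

Answer: 2

Working:
BFS to 4:
  depth 0: {0}
  depth 1: {3}
  depth 2: {4,5}
depth(4)=2, e.g. a·a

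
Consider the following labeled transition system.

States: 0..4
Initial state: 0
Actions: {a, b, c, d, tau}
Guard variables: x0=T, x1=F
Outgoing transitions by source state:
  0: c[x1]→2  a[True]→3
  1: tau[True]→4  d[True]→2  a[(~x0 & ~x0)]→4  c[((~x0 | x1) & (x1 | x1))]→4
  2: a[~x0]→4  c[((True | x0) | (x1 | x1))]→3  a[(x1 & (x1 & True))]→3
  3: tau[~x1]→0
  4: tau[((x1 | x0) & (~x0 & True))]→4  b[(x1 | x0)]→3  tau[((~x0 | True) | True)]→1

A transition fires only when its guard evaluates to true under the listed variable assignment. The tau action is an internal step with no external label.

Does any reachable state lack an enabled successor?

Answer: DEADLOCK-FREE

Working:
Reach set: {0,3}
  0: a→3  [1 out]
  3: tau→0  [1 out]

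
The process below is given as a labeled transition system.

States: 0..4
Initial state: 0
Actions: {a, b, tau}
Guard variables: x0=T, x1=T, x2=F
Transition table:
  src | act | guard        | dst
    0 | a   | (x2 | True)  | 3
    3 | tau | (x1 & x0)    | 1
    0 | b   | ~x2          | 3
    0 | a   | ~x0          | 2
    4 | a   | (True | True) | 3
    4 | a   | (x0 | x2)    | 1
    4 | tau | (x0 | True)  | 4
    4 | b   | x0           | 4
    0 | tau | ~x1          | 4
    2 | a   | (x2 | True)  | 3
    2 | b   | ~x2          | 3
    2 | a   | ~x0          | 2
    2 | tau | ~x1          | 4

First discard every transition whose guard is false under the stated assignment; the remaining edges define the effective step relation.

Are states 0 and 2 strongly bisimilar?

Answer: BISIMILAR

Working:
Refine partition for ~:
  π0 = {{0,1,2,3,4}}
  π1 = {{0,2},{1},{3},{4}}
stable after 2 split(s): 4 block(s)
0∈{0,2}, 2∈{0,2}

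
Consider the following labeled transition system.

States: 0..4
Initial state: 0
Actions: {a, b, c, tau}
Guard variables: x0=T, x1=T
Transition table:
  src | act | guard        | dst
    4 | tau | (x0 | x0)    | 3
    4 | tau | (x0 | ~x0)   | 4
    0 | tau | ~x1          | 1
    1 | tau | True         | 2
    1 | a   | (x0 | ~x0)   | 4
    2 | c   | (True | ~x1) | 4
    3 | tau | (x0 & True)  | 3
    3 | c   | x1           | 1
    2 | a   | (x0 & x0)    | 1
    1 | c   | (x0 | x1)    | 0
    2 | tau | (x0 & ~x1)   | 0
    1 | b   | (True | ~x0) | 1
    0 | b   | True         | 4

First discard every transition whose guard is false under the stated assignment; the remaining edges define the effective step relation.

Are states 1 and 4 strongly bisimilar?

Refine partition for ~:
  round 0: {{0,1,2,3,4}}
  round 1: {{0},{1},{2},{3},{4}}
Fixed point at round 2; 5 class(es).
[1]={1}  [4]={4}

Answer: NOT BISIMILAR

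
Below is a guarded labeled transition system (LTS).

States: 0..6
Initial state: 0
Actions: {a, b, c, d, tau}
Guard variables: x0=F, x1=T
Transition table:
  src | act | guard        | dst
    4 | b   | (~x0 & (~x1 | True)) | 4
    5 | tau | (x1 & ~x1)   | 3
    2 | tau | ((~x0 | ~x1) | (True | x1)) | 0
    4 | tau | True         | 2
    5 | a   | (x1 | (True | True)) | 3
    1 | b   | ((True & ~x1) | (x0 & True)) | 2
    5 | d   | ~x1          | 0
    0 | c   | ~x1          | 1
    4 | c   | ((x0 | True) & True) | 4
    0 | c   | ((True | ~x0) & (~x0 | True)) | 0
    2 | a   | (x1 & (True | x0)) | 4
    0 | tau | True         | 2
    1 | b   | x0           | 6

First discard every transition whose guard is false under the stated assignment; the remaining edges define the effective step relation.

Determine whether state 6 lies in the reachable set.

Guard filter leaves 8 enabled edge(s).
L0 = {0}
L1 = {2}  cumulative {0,2}
L2 = {4}  cumulative {0,2,4}
Reach set: {0,2,4}

Answer: UNREACHABLE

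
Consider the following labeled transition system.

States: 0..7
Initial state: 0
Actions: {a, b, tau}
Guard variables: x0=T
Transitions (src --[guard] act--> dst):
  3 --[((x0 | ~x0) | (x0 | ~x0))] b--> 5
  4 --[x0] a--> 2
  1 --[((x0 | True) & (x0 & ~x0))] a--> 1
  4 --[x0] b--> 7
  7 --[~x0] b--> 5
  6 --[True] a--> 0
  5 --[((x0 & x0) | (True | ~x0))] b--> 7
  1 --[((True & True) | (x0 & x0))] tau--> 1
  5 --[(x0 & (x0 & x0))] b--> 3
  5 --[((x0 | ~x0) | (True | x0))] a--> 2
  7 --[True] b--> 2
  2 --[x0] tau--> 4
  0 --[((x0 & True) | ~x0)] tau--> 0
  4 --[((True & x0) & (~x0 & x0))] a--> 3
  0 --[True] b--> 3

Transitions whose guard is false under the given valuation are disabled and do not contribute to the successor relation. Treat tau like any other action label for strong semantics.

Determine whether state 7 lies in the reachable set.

12 transition(s) survive guard evaluation.
depth 0: {0}
depth 1: {3}  total {0,3}
depth 2: {5}  total {0,3,5}
depth 3: {2,7}  total {0,2,3,5,7}
depth 4: {4}  total {0,2,3,4,5,7}
Reach set: {0,2,3,4,5,7}
witness 7: b·b·b

Answer: REACHABLE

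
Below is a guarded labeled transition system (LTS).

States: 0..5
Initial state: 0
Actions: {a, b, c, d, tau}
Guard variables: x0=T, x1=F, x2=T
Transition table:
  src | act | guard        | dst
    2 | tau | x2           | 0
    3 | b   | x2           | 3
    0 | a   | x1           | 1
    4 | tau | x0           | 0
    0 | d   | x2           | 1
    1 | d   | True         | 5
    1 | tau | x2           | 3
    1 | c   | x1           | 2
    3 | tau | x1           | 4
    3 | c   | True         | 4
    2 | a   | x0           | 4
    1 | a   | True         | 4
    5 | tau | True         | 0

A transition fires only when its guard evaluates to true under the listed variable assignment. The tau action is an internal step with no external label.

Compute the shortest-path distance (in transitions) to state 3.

Answer: 2

Analysis:
Layered search for 3:
  Layer 0: {0}
  Layer 1: {1}
  Layer 2: {3,4,5}
3 enters at depth 2; path d·tau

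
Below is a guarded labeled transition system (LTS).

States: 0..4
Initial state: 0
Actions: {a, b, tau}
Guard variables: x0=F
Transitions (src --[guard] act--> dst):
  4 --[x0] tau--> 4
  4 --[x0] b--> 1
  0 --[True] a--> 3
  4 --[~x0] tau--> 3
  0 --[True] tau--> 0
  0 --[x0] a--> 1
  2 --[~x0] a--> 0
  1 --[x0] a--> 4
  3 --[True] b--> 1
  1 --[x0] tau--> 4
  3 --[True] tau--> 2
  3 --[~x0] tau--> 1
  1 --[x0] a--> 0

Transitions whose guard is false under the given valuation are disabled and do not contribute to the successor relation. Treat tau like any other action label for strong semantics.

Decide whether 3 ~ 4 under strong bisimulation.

Compute ~ classes (split until stable):
  P[0] = {{0,1,2,3,4}}
  P[1] = {{0},{1},{2},{3},{4}}
5 equivalence class(es) (converged in 2)
3∈{3}, 4∈{4}

Answer: NOT BISIMILAR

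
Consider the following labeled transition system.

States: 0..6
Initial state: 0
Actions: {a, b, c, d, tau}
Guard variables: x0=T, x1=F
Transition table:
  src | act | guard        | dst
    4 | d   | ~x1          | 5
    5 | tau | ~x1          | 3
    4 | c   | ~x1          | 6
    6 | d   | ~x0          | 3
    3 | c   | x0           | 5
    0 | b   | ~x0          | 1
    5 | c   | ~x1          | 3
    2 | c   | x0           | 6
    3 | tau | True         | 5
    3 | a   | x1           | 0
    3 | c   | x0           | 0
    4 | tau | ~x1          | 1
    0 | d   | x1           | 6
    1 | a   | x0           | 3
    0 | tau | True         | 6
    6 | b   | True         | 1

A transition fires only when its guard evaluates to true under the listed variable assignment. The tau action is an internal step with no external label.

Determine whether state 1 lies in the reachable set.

Answer: REACHABLE

Working:
12 transition(s) survive guard evaluation.
Layer 0: {0}
Layer 1: {6}  now seen {0,6}
Layer 2: {1}  now seen {0,1,6}
Layer 3: {3}  now seen {0,1,3,6}
Layer 4: {5}  now seen {0,1,3,5,6}
Reachable = {0,1,3,5,6}
Path to 1: tau·b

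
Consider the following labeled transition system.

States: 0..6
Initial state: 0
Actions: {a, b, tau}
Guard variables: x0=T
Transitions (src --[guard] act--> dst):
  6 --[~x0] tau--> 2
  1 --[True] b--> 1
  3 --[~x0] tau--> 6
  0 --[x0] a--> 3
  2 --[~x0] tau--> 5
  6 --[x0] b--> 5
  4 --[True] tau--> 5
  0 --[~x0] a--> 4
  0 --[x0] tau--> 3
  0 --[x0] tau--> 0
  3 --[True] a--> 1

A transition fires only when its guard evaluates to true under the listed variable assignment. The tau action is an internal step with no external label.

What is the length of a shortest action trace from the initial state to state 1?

Breadth-first toward 1:
  Layer 0: {0}
  Layer 1: {3}
  Layer 2: {1}
depth(1)=2, e.g. a·a

Answer: 2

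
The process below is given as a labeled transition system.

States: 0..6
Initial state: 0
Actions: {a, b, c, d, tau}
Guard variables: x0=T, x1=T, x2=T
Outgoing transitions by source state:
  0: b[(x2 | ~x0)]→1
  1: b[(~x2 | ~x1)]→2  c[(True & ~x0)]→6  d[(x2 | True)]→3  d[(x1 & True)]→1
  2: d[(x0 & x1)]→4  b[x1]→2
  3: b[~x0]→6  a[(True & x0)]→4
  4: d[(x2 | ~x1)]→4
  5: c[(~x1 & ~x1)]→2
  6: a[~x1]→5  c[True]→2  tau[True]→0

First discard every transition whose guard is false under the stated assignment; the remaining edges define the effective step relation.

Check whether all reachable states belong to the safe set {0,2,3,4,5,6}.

Allowed set {0,2,3,4,5,6}
Reach set: {0,1,3,4}
  0: ✓
  1: VIOLATES
  3: ✓
  4: ✓
counterexample path to 1: b

Answer: INVARIANT VIOLATED at state 1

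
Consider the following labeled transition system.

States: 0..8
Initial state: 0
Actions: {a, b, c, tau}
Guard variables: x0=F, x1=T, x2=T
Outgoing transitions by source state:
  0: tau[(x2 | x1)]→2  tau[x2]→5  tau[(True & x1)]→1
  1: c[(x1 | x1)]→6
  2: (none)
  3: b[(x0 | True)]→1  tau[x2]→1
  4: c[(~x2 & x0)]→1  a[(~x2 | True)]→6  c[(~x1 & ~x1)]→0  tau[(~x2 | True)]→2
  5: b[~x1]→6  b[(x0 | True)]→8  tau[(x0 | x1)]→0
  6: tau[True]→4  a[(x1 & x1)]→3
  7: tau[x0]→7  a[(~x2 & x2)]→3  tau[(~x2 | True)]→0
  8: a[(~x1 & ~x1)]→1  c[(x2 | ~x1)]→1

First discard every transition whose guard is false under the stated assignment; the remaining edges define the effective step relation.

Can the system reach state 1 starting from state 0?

Answer: REACHABLE

Trace:
After dropping false guards: 14 live edges.
Layer 0: {0}
Layer 1: {1,2,5}  cumulative {0,1,2,5}
Layer 2: {6,8}  cumulative {0,1,2,5,6,8}
Layer 3: {3,4}  cumulative {0,1,2,3,4,5,6,8}
Reachable = {0,1,2,3,4,5,6,8}
witness 1: tau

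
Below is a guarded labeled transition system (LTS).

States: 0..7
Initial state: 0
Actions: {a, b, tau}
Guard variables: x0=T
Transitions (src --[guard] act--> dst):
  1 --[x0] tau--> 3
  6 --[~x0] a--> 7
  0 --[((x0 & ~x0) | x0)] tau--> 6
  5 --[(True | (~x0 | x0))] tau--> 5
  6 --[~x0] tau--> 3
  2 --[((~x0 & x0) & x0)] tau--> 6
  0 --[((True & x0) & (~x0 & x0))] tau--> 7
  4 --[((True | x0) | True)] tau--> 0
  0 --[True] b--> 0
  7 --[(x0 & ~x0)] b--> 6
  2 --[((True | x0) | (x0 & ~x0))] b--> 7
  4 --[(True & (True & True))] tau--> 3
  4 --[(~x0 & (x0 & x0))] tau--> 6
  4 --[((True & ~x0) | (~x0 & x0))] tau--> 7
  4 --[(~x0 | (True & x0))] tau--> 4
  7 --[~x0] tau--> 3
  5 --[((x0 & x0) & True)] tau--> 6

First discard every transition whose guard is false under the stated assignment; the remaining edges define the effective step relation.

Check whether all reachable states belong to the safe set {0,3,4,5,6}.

Safe = {0,3,4,5,6}
Reachable = {0,6}
  0: ✓
  6: ✓

Answer: INVARIANT HOLDS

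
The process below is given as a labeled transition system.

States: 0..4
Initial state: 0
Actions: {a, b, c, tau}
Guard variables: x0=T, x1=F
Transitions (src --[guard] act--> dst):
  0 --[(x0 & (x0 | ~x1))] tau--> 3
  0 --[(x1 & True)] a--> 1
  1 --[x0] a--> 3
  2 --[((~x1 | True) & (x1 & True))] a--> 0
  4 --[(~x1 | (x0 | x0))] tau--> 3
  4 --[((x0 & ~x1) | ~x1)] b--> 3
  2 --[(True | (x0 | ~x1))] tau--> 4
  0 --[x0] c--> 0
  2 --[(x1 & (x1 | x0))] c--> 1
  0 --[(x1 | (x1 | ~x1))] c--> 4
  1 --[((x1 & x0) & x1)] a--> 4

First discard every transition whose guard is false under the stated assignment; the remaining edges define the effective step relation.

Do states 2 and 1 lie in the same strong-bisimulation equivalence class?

Refine partition for ~:
  P[0] = {{0,1,2,3,4}}
  P[1] = {{0},{1},{2},{3},{4}}
5 equivalence class(es) (converged in 2)
[2]={2}  [1]={1}

Answer: NOT BISIMILAR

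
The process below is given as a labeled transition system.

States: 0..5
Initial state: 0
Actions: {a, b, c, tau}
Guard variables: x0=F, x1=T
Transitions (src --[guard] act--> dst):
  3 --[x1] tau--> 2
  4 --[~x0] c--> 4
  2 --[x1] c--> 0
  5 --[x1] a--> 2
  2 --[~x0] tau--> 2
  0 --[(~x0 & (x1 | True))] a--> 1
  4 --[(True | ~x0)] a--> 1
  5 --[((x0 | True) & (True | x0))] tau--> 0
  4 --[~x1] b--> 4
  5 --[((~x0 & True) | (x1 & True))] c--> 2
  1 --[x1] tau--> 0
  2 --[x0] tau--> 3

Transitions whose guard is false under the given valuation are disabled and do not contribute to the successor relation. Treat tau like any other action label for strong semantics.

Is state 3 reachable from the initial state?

10 transition(s) survive guard evaluation.
L0 = {0}
L1 = {1}  cumulative {0,1}
Reach set: {0,1}

Answer: UNREACHABLE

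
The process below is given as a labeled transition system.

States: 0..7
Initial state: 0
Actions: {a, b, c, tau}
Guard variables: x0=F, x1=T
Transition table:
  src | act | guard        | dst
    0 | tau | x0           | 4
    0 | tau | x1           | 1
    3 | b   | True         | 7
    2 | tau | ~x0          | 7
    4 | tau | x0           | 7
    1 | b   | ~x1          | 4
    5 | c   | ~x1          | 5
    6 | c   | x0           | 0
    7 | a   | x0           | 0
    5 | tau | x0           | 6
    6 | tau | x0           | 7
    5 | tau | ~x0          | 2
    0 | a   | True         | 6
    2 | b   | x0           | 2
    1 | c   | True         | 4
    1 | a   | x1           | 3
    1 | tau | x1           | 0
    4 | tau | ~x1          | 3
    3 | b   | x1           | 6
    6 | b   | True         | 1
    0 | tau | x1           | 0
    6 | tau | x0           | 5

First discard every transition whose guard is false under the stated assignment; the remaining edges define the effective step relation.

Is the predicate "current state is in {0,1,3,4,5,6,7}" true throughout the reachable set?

Inv-set: {0,1,3,4,5,6,7}
Reach set: {0,1,3,4,6,7}
  0: safe
  1: safe
  3: safe
  4: safe
  6: safe
  7: safe

Answer: INVARIANT HOLDS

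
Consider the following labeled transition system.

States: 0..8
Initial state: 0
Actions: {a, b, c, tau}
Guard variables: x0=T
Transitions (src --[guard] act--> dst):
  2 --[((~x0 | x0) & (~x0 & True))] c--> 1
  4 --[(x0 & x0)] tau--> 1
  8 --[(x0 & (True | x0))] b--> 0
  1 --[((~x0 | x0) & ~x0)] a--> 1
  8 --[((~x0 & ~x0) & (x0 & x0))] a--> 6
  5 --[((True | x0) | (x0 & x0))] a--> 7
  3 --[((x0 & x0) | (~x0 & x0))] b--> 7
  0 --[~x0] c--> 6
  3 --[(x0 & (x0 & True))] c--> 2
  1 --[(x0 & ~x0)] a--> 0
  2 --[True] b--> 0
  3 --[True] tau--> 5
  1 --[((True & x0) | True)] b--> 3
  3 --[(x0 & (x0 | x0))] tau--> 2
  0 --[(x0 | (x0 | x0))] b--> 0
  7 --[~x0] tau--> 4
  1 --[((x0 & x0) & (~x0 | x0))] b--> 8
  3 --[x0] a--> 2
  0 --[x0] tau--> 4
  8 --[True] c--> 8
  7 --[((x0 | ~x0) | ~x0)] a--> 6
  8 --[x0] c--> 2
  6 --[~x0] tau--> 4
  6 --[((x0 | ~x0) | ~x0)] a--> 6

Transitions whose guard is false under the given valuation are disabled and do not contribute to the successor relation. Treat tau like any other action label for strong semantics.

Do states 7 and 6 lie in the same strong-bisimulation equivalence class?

Answer: BISIMILAR

Analysis:
Bisimulation quotient by refinement:
  round 0: {{0,1,2,3,4,5,6,7,8}}
  round 1: {{0},{1,2},{3},{4},{5,6,7},{8}}
  round 2: {{0},{1},{2},{3},{4},{5,6,7},{8}}
Fixed point at round 3; 7 class(es).
class of 7: {5,6,7}; class of 6: {5,6,7}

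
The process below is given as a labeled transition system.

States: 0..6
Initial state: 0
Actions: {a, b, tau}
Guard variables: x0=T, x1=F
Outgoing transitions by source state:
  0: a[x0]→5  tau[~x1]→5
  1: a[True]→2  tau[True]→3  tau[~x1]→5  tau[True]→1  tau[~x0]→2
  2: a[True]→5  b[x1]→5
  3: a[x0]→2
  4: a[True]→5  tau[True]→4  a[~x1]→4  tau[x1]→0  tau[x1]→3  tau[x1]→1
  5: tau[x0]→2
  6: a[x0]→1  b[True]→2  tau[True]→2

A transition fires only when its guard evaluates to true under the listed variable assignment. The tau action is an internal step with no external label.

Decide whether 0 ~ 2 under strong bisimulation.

Refine partition for ~:
  P[0] = {{0,1,2,3,4,5,6}}
  P[1] = {{0,1,4},{2,3},{5},{6}}
  P[2] = {{0},{1},{2},{3},{4},{5},{6}}
7 equivalence class(es) (converged in 3)
class of 0: {0}; class of 2: {2}

Answer: NOT BISIMILAR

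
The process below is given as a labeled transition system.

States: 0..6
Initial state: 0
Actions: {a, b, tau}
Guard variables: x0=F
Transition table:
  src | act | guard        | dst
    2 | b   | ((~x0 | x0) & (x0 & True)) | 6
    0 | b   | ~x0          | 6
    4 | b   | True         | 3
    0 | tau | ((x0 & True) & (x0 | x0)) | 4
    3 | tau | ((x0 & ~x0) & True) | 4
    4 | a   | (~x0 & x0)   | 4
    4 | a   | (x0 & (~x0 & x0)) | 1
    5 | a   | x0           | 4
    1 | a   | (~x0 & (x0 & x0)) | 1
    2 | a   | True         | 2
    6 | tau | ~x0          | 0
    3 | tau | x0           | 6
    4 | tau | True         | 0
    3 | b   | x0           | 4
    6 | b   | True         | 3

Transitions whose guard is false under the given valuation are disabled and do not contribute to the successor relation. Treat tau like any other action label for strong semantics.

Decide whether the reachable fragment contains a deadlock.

R = {0,3,6}
  0: b→6  [1 out]
  3: ∅  [deadlock]
  6: b→3  tau→0  [2 out]
witness 3: b·b

Answer: DEADLOCK at state 3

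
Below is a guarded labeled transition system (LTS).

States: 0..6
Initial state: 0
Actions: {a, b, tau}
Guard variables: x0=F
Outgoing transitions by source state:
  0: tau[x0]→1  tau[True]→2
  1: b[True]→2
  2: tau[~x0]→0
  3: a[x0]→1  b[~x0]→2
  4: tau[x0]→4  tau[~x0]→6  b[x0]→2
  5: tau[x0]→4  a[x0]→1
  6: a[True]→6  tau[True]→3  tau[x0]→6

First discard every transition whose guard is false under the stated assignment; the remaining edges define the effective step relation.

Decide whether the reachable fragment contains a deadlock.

Answer: DEADLOCK-FREE

Analysis:
Reach set: {0,2}
  0: tau→2  [1 exit(s)]
  2: tau→0  [1 exit(s)]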